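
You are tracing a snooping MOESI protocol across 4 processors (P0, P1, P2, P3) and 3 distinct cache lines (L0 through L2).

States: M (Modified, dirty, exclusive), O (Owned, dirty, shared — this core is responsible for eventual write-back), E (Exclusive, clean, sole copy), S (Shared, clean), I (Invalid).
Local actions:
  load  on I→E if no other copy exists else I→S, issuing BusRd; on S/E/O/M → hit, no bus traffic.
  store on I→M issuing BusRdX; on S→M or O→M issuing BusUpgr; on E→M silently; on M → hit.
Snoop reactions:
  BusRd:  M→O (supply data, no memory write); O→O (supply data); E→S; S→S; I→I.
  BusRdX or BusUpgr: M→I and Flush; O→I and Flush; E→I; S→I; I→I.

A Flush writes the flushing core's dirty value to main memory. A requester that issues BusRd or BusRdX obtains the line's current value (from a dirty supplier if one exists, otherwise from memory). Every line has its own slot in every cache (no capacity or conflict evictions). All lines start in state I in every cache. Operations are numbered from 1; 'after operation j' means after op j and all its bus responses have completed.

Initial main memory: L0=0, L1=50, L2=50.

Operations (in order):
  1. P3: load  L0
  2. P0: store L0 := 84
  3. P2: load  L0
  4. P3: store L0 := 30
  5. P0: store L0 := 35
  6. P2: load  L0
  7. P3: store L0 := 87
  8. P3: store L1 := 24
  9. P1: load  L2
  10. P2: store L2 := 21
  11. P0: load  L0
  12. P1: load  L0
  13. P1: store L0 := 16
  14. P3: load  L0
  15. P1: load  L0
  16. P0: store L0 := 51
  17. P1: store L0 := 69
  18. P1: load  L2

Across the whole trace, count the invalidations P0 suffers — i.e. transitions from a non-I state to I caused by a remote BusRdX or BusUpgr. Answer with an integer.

1. P3: load  L0  bus=[BusRd]  L0: P0=I P1=I P2=I P3=E  mem[L0]=0
2. P0: store L0 := 84  bus=[BusRdX]  L0: P0=M P1=I P2=I P3=I  mem[L0]=0
3. P2: load  L0  bus=[BusRd]  L0: P0=O P1=I P2=S P3=I  mem[L0]=0
4. P3: store L0 := 30  bus=[BusRdX,Flush]  L0: P0=I P1=I P2=I P3=M  mem[L0]=84
5. P0: store L0 := 35  bus=[BusRdX,Flush]  L0: P0=M P1=I P2=I P3=I  mem[L0]=30
6. P2: load  L0  bus=[BusRd]  L0: P0=O P1=I P2=S P3=I  mem[L0]=30
7. P3: store L0 := 87  bus=[BusRdX,Flush]  L0: P0=I P1=I P2=I P3=M  mem[L0]=35
8. P3: store L1 := 24  bus=[BusRdX]  L1: P0=I P1=I P2=I P3=M  mem[L1]=50
9. P1: load  L2  bus=[BusRd]  L2: P0=I P1=E P2=I P3=I  mem[L2]=50
10. P2: store L2 := 21  bus=[BusRdX]  L2: P0=I P1=I P2=M P3=I  mem[L2]=50
11. P0: load  L0  bus=[BusRd]  L0: P0=S P1=I P2=I P3=O  mem[L0]=35
12. P1: load  L0  bus=[BusRd]  L0: P0=S P1=S P2=I P3=O  mem[L0]=35
13. P1: store L0 := 16  bus=[BusUpgr,Flush]  L0: P0=I P1=M P2=I P3=I  mem[L0]=87
14. P3: load  L0  bus=[BusRd]  L0: P0=I P1=O P2=I P3=S  mem[L0]=87
15. P1: load  L0  bus=[-]  L0: P0=I P1=O P2=I P3=S  mem[L0]=87
16. P0: store L0 := 51  bus=[BusRdX,Flush]  L0: P0=M P1=I P2=I P3=I  mem[L0]=16
17. P1: store L0 := 69  bus=[BusRdX,Flush]  L0: P0=I P1=M P2=I P3=I  mem[L0]=51
18. P1: load  L2  bus=[BusRd]  L2: P0=I P1=S P2=O P3=I  mem[L2]=50

invalidations = 4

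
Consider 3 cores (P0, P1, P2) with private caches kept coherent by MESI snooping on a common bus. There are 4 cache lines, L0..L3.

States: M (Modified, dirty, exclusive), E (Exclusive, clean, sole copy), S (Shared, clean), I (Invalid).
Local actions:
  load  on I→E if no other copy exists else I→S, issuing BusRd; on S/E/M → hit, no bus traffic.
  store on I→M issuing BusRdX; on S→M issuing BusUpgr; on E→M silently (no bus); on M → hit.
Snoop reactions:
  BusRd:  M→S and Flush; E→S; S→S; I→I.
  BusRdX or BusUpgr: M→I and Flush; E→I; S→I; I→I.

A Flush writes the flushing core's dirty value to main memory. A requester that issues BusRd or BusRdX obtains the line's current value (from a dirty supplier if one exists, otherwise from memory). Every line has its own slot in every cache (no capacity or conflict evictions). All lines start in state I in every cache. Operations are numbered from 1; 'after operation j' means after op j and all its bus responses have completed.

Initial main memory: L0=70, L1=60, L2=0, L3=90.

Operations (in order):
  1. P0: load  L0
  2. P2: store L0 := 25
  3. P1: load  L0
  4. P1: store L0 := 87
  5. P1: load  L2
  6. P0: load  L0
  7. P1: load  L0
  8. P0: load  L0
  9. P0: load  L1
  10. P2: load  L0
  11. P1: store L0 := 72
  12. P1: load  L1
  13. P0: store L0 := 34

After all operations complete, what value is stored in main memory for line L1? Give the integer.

memory[L1] = 60

1. P0: load  L0  bus=[BusRd]  L0: P0=E P1=I P2=I  mem[L0]=70
2. P2: store L0 := 25  bus=[BusRdX]  L0: P0=I P1=I P2=M  mem[L0]=70
3. P1: load  L0  bus=[BusRd,Flush]  L0: P0=I P1=S P2=S  mem[L0]=25
4. P1: store L0 := 87  bus=[BusUpgr]  L0: P0=I P1=M P2=I  mem[L0]=25
5. P1: load  L2  bus=[BusRd]  L2: P0=I P1=E P2=I  mem[L2]=0
6. P0: load  L0  bus=[BusRd,Flush]  L0: P0=S P1=S P2=I  mem[L0]=87
7. P1: load  L0  bus=[-]  L0: P0=S P1=S P2=I  mem[L0]=87
8. P0: load  L0  bus=[-]  L0: P0=S P1=S P2=I  mem[L0]=87
9. P0: load  L1  bus=[BusRd]  L1: P0=E P1=I P2=I  mem[L1]=60
10. P2: load  L0  bus=[BusRd]  L0: P0=S P1=S P2=S  mem[L0]=87
11. P1: store L0 := 72  bus=[BusUpgr]  L0: P0=I P1=M P2=I  mem[L0]=87
12. P1: load  L1  bus=[BusRd]  L1: P0=S P1=S P2=I  mem[L1]=60
13. P0: store L0 := 34  bus=[BusRdX,Flush]  L0: P0=M P1=I P2=I  mem[L0]=72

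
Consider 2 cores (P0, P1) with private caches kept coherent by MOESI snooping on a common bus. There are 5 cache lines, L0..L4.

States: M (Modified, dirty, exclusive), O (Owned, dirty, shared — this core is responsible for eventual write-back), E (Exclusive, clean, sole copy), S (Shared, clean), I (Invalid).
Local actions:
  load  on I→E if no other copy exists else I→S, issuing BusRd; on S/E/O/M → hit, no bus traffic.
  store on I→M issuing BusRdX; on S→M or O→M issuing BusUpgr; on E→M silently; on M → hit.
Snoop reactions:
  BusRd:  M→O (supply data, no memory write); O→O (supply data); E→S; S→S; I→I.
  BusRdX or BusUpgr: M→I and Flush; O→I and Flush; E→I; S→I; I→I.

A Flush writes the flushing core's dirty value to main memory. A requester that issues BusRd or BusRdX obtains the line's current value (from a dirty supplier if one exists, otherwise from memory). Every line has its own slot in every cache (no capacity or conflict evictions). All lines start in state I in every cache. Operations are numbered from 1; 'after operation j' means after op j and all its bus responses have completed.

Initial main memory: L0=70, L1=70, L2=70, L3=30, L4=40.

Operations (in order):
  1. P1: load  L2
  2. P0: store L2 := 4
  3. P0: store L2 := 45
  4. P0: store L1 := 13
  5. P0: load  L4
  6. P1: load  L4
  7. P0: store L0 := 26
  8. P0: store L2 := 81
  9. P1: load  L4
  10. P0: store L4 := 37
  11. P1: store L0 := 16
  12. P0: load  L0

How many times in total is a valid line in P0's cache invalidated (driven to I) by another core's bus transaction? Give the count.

1. P1: load  L2  bus=[BusRd]  L2: P0=I P1=E  mem[L2]=70
2. P0: store L2 := 4  bus=[BusRdX]  L2: P0=M P1=I  mem[L2]=70
3. P0: store L2 := 45  bus=[-]  L2: P0=M P1=I  mem[L2]=70
4. P0: store L1 := 13  bus=[BusRdX]  L1: P0=M P1=I  mem[L1]=70
5. P0: load  L4  bus=[BusRd]  L4: P0=E P1=I  mem[L4]=40
6. P1: load  L4  bus=[BusRd]  L4: P0=S P1=S  mem[L4]=40
7. P0: store L0 := 26  bus=[BusRdX]  L0: P0=M P1=I  mem[L0]=70
8. P0: store L2 := 81  bus=[-]  L2: P0=M P1=I  mem[L2]=70
9. P1: load  L4  bus=[-]  L4: P0=S P1=S  mem[L4]=40
10. P0: store L4 := 37  bus=[BusUpgr]  L4: P0=M P1=I  mem[L4]=40
11. P1: store L0 := 16  bus=[BusRdX,Flush]  L0: P0=I P1=M  mem[L0]=26
12. P0: load  L0  bus=[BusRd]  L0: P0=S P1=O  mem[L0]=26

invalidations = 1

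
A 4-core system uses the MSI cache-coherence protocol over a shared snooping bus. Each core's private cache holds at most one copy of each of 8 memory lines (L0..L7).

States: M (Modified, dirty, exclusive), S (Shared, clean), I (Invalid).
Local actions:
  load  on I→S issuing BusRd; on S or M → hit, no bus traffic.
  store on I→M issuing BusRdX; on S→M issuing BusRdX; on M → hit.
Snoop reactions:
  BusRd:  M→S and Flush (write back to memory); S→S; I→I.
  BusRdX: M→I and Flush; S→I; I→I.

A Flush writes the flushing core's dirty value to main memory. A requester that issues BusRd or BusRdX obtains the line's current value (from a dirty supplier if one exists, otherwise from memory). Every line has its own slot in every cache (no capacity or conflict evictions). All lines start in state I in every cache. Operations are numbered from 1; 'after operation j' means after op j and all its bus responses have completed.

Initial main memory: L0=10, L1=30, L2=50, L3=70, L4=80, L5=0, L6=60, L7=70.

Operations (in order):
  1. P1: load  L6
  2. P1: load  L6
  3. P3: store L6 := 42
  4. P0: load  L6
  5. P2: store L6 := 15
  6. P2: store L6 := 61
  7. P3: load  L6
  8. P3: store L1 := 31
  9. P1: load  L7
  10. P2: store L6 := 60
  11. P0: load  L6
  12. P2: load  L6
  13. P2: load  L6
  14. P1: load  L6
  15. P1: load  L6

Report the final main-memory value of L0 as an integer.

1. P1: load  L6  bus=[BusRd]  L6: P0=I P1=S P2=I P3=I  mem[L6]=60
2. P1: load  L6  bus=[-]  L6: P0=I P1=S P2=I P3=I  mem[L6]=60
3. P3: store L6 := 42  bus=[BusRdX]  L6: P0=I P1=I P2=I P3=M  mem[L6]=60
4. P0: load  L6  bus=[BusRd,Flush]  L6: P0=S P1=I P2=I P3=S  mem[L6]=42
5. P2: store L6 := 15  bus=[BusRdX]  L6: P0=I P1=I P2=M P3=I  mem[L6]=42
6. P2: store L6 := 61  bus=[-]  L6: P0=I P1=I P2=M P3=I  mem[L6]=42
7. P3: load  L6  bus=[BusRd,Flush]  L6: P0=I P1=I P2=S P3=S  mem[L6]=61
8. P3: store L1 := 31  bus=[BusRdX]  L1: P0=I P1=I P2=I P3=M  mem[L1]=30
9. P1: load  L7  bus=[BusRd]  L7: P0=I P1=S P2=I P3=I  mem[L7]=70
10. P2: store L6 := 60  bus=[BusRdX]  L6: P0=I P1=I P2=M P3=I  mem[L6]=61
11. P0: load  L6  bus=[BusRd,Flush]  L6: P0=S P1=I P2=S P3=I  mem[L6]=60
12. P2: load  L6  bus=[-]  L6: P0=S P1=I P2=S P3=I  mem[L6]=60
13. P2: load  L6  bus=[-]  L6: P0=S P1=I P2=S P3=I  mem[L6]=60
14. P1: load  L6  bus=[BusRd]  L6: P0=S P1=S P2=S P3=I  mem[L6]=60
15. P1: load  L6  bus=[-]  L6: P0=S P1=S P2=S P3=I  mem[L6]=60

memory[L0] = 10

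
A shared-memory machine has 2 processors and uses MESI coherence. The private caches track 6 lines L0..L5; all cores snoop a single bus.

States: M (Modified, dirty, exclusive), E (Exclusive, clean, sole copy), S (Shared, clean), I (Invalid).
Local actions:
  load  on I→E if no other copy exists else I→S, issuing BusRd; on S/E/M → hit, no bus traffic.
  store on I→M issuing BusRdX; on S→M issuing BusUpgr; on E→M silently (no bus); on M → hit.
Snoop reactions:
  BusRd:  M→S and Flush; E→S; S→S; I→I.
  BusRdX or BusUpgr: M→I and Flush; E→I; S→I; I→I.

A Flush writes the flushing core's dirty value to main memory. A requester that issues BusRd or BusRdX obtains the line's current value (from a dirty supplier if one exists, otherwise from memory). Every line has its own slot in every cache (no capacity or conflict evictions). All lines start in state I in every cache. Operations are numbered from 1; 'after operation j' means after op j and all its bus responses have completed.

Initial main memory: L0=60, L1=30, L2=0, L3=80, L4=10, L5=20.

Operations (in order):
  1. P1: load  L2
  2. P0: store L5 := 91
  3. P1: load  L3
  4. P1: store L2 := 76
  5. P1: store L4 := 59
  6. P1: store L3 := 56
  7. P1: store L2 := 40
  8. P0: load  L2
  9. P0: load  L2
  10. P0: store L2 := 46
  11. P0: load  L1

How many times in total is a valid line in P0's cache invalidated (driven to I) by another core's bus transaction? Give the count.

invalidations = 0

1. P1: load  L2  bus=[BusRd]  L2: P0=I P1=E  mem[L2]=0
2. P0: store L5 := 91  bus=[BusRdX]  L5: P0=M P1=I  mem[L5]=20
3. P1: load  L3  bus=[BusRd]  L3: P0=I P1=E  mem[L3]=80
4. P1: store L2 := 76  bus=[-]  L2: P0=I P1=M  mem[L2]=0
5. P1: store L4 := 59  bus=[BusRdX]  L4: P0=I P1=M  mem[L4]=10
6. P1: store L3 := 56  bus=[-]  L3: P0=I P1=M  mem[L3]=80
7. P1: store L2 := 40  bus=[-]  L2: P0=I P1=M  mem[L2]=0
8. P0: load  L2  bus=[BusRd,Flush]  L2: P0=S P1=S  mem[L2]=40
9. P0: load  L2  bus=[-]  L2: P0=S P1=S  mem[L2]=40
10. P0: store L2 := 46  bus=[BusUpgr]  L2: P0=M P1=I  mem[L2]=40
11. P0: load  L1  bus=[BusRd]  L1: P0=E P1=I  mem[L1]=30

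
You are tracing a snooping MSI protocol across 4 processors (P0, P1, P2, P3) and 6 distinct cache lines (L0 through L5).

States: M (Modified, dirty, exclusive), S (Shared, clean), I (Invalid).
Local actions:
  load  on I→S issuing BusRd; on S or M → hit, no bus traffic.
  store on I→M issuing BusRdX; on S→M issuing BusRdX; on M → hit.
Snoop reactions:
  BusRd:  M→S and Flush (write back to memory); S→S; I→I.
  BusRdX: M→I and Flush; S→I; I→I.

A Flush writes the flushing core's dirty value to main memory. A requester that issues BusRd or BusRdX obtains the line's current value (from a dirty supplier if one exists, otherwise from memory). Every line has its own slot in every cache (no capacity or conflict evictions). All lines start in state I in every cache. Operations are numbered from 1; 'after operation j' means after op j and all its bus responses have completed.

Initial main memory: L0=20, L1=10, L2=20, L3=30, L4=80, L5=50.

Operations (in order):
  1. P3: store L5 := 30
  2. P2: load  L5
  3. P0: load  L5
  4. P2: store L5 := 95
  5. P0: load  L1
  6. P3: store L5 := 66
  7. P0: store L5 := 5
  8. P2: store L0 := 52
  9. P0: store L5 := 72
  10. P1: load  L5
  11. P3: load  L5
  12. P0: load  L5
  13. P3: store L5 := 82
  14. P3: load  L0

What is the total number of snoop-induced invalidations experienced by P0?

1. P3: store L5 := 30  bus=[BusRdX]  L5: P0=I P1=I P2=I P3=M  mem[L5]=50
2. P2: load  L5  bus=[BusRd,Flush]  L5: P0=I P1=I P2=S P3=S  mem[L5]=30
3. P0: load  L5  bus=[BusRd]  L5: P0=S P1=I P2=S P3=S  mem[L5]=30
4. P2: store L5 := 95  bus=[BusRdX]  L5: P0=I P1=I P2=M P3=I  mem[L5]=30
5. P0: load  L1  bus=[BusRd]  L1: P0=S P1=I P2=I P3=I  mem[L1]=10
6. P3: store L5 := 66  bus=[BusRdX,Flush]  L5: P0=I P1=I P2=I P3=M  mem[L5]=95
7. P0: store L5 := 5  bus=[BusRdX,Flush]  L5: P0=M P1=I P2=I P3=I  mem[L5]=66
8. P2: store L0 := 52  bus=[BusRdX]  L0: P0=I P1=I P2=M P3=I  mem[L0]=20
9. P0: store L5 := 72  bus=[-]  L5: P0=M P1=I P2=I P3=I  mem[L5]=66
10. P1: load  L5  bus=[BusRd,Flush]  L5: P0=S P1=S P2=I P3=I  mem[L5]=72
11. P3: load  L5  bus=[BusRd]  L5: P0=S P1=S P2=I P3=S  mem[L5]=72
12. P0: load  L5  bus=[-]  L5: P0=S P1=S P2=I P3=S  mem[L5]=72
13. P3: store L5 := 82  bus=[BusRdX]  L5: P0=I P1=I P2=I P3=M  mem[L5]=72
14. P3: load  L0  bus=[BusRd,Flush]  L0: P0=I P1=I P2=S P3=S  mem[L0]=52

invalidations = 2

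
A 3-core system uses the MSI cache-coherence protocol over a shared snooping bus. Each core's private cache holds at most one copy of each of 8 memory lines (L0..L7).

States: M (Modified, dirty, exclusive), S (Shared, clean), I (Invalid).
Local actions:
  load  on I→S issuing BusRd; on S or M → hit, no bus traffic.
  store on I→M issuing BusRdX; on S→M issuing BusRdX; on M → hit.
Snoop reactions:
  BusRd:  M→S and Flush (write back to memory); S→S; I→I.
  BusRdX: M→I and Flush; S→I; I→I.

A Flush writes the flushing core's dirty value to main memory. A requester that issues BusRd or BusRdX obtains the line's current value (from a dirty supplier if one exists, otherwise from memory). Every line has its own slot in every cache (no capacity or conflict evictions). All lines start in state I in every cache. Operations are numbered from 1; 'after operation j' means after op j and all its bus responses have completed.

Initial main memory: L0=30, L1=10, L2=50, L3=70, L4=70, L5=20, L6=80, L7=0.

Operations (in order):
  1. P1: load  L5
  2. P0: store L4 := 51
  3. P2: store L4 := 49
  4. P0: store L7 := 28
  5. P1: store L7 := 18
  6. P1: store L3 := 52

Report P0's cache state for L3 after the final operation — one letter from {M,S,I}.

  op1 P1: load  L5 → I/S/I on L5; bus BusRd; mem=20
  op2 P0: store L4 := 51 → M/I/I on L4; bus BusRdX; mem=70
  op3 P2: store L4 := 49 → I/I/M on L4; bus BusRdX Flush; mem=51
  op4 P0: store L7 := 28 → M/I/I on L7; bus BusRdX; mem=0
  op5 P1: store L7 := 18 → I/M/I on L7; bus BusRdX Flush; mem=28
  op6 P1: store L3 := 52 → I/M/I on L3; bus BusRdX; mem=70

state = I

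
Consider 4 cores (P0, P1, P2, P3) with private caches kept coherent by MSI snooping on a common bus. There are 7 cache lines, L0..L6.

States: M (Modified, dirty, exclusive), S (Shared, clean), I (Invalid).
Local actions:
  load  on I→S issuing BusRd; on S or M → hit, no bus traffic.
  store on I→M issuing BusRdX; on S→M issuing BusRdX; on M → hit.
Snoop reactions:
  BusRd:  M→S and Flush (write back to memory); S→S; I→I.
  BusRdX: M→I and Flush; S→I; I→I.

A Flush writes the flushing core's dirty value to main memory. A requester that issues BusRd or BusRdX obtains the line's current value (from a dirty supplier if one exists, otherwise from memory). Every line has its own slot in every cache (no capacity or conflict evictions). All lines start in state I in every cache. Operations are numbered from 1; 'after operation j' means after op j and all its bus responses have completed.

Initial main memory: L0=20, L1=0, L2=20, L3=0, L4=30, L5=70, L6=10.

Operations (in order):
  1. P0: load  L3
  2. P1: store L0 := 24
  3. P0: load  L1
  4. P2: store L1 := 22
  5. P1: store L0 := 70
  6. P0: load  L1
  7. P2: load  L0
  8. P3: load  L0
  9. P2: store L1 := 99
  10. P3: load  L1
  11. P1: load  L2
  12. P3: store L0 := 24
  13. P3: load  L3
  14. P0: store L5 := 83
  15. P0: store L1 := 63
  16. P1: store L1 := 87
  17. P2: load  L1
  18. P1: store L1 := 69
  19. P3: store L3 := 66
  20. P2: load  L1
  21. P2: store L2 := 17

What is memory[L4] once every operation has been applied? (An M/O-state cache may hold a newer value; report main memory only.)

1. P0: load  L3  bus=[BusRd]  L3: P0=S P1=I P2=I P3=I  mem[L3]=0
2. P1: store L0 := 24  bus=[BusRdX]  L0: P0=I P1=M P2=I P3=I  mem[L0]=20
3. P0: load  L1  bus=[BusRd]  L1: P0=S P1=I P2=I P3=I  mem[L1]=0
4. P2: store L1 := 22  bus=[BusRdX]  L1: P0=I P1=I P2=M P3=I  mem[L1]=0
5. P1: store L0 := 70  bus=[-]  L0: P0=I P1=M P2=I P3=I  mem[L0]=20
6. P0: load  L1  bus=[BusRd,Flush]  L1: P0=S P1=I P2=S P3=I  mem[L1]=22
7. P2: load  L0  bus=[BusRd,Flush]  L0: P0=I P1=S P2=S P3=I  mem[L0]=70
8. P3: load  L0  bus=[BusRd]  L0: P0=I P1=S P2=S P3=S  mem[L0]=70
9. P2: store L1 := 99  bus=[BusRdX]  L1: P0=I P1=I P2=M P3=I  mem[L1]=22
10. P3: load  L1  bus=[BusRd,Flush]  L1: P0=I P1=I P2=S P3=S  mem[L1]=99
11. P1: load  L2  bus=[BusRd]  L2: P0=I P1=S P2=I P3=I  mem[L2]=20
12. P3: store L0 := 24  bus=[BusRdX]  L0: P0=I P1=I P2=I P3=M  mem[L0]=70
13. P3: load  L3  bus=[BusRd]  L3: P0=S P1=I P2=I P3=S  mem[L3]=0
14. P0: store L5 := 83  bus=[BusRdX]  L5: P0=M P1=I P2=I P3=I  mem[L5]=70
15. P0: store L1 := 63  bus=[BusRdX]  L1: P0=M P1=I P2=I P3=I  mem[L1]=99
16. P1: store L1 := 87  bus=[BusRdX,Flush]  L1: P0=I P1=M P2=I P3=I  mem[L1]=63
17. P2: load  L1  bus=[BusRd,Flush]  L1: P0=I P1=S P2=S P3=I  mem[L1]=87
18. P1: store L1 := 69  bus=[BusRdX]  L1: P0=I P1=M P2=I P3=I  mem[L1]=87
19. P3: store L3 := 66  bus=[BusRdX]  L3: P0=I P1=I P2=I P3=M  mem[L3]=0
20. P2: load  L1  bus=[BusRd,Flush]  L1: P0=I P1=S P2=S P3=I  mem[L1]=69
21. P2: store L2 := 17  bus=[BusRdX]  L2: P0=I P1=I P2=M P3=I  mem[L2]=20

memory[L4] = 30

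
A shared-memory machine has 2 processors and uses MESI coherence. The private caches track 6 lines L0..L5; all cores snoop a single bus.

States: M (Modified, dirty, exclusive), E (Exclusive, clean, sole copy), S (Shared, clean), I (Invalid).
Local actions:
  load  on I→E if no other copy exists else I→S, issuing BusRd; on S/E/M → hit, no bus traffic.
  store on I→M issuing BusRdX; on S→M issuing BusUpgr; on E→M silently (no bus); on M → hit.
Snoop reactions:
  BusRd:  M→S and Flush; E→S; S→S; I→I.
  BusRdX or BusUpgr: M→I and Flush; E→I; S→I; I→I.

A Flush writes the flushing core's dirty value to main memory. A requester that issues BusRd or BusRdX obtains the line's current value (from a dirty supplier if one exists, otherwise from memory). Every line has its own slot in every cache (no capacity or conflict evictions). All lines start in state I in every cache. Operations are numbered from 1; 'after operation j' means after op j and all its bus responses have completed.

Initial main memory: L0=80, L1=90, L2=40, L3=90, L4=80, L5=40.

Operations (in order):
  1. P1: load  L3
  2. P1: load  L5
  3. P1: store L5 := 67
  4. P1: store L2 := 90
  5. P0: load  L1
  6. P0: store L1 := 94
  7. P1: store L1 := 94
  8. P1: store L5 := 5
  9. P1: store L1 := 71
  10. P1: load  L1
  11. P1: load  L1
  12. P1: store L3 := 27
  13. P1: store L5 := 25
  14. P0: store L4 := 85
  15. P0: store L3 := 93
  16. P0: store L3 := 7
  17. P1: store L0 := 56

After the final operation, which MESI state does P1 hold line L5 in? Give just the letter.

state = M

1. P1: load  L3  bus=[BusRd]  L3: P0=I P1=E  mem[L3]=90
2. P1: load  L5  bus=[BusRd]  L5: P0=I P1=E  mem[L5]=40
3. P1: store L5 := 67  bus=[-]  L5: P0=I P1=M  mem[L5]=40
4. P1: store L2 := 90  bus=[BusRdX]  L2: P0=I P1=M  mem[L2]=40
5. P0: load  L1  bus=[BusRd]  L1: P0=E P1=I  mem[L1]=90
6. P0: store L1 := 94  bus=[-]  L1: P0=M P1=I  mem[L1]=90
7. P1: store L1 := 94  bus=[BusRdX,Flush]  L1: P0=I P1=M  mem[L1]=94
8. P1: store L5 := 5  bus=[-]  L5: P0=I P1=M  mem[L5]=40
9. P1: store L1 := 71  bus=[-]  L1: P0=I P1=M  mem[L1]=94
10. P1: load  L1  bus=[-]  L1: P0=I P1=M  mem[L1]=94
11. P1: load  L1  bus=[-]  L1: P0=I P1=M  mem[L1]=94
12. P1: store L3 := 27  bus=[-]  L3: P0=I P1=M  mem[L3]=90
13. P1: store L5 := 25  bus=[-]  L5: P0=I P1=M  mem[L5]=40
14. P0: store L4 := 85  bus=[BusRdX]  L4: P0=M P1=I  mem[L4]=80
15. P0: store L3 := 93  bus=[BusRdX,Flush]  L3: P0=M P1=I  mem[L3]=27
16. P0: store L3 := 7  bus=[-]  L3: P0=M P1=I  mem[L3]=27
17. P1: store L0 := 56  bus=[BusRdX]  L0: P0=I P1=M  mem[L0]=80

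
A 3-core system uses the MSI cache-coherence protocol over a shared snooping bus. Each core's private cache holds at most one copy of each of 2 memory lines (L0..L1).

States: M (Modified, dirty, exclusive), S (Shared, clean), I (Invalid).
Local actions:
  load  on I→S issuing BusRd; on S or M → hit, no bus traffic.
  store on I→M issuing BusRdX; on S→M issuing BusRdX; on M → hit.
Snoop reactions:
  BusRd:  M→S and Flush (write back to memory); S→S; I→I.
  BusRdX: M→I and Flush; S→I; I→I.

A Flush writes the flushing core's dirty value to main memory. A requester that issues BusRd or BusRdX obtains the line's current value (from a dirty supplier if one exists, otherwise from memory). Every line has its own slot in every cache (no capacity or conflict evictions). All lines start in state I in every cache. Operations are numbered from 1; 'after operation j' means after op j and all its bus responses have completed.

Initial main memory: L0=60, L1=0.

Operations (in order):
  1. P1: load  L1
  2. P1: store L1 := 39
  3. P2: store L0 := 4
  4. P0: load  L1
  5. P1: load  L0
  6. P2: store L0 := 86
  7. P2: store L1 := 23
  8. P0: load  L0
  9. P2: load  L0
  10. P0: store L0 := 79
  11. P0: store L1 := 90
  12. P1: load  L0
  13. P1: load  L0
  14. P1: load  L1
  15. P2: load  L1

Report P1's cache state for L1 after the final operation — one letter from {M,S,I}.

state = S

1. P1: load  L1  bus=[BusRd]  L1: P0=I P1=S P2=I  mem[L1]=0
2. P1: store L1 := 39  bus=[BusRdX]  L1: P0=I P1=M P2=I  mem[L1]=0
3. P2: store L0 := 4  bus=[BusRdX]  L0: P0=I P1=I P2=M  mem[L0]=60
4. P0: load  L1  bus=[BusRd,Flush]  L1: P0=S P1=S P2=I  mem[L1]=39
5. P1: load  L0  bus=[BusRd,Flush]  L0: P0=I P1=S P2=S  mem[L0]=4
6. P2: store L0 := 86  bus=[BusRdX]  L0: P0=I P1=I P2=M  mem[L0]=4
7. P2: store L1 := 23  bus=[BusRdX]  L1: P0=I P1=I P2=M  mem[L1]=39
8. P0: load  L0  bus=[BusRd,Flush]  L0: P0=S P1=I P2=S  mem[L0]=86
9. P2: load  L0  bus=[-]  L0: P0=S P1=I P2=S  mem[L0]=86
10. P0: store L0 := 79  bus=[BusRdX]  L0: P0=M P1=I P2=I  mem[L0]=86
11. P0: store L1 := 90  bus=[BusRdX,Flush]  L1: P0=M P1=I P2=I  mem[L1]=23
12. P1: load  L0  bus=[BusRd,Flush]  L0: P0=S P1=S P2=I  mem[L0]=79
13. P1: load  L0  bus=[-]  L0: P0=S P1=S P2=I  mem[L0]=79
14. P1: load  L1  bus=[BusRd,Flush]  L1: P0=S P1=S P2=I  mem[L1]=90
15. P2: load  L1  bus=[BusRd]  L1: P0=S P1=S P2=S  mem[L1]=90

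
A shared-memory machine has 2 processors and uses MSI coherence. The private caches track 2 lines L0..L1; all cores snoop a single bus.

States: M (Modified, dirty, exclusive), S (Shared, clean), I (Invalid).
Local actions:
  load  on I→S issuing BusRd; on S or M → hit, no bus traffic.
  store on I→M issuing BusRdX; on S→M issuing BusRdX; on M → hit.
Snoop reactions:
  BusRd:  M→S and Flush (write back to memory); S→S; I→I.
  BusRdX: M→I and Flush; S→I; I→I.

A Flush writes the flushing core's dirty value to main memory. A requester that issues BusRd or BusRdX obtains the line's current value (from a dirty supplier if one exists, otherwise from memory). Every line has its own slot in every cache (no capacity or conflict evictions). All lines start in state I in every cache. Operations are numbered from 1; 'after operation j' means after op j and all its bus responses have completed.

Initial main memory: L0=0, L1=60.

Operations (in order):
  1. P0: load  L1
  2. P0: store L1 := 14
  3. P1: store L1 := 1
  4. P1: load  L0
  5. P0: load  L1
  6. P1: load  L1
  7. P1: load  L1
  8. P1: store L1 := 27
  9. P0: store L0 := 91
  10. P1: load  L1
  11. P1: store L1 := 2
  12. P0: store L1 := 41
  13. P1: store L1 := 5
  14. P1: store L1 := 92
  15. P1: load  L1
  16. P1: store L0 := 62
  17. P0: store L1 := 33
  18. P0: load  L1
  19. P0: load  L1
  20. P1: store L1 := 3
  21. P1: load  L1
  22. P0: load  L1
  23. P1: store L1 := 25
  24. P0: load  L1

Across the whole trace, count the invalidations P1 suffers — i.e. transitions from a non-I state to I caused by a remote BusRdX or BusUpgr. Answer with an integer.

invalidations = 3

1. P0: load  L1  bus=[BusRd]  L1: P0=S P1=I  mem[L1]=60
2. P0: store L1 := 14  bus=[BusRdX]  L1: P0=M P1=I  mem[L1]=60
3. P1: store L1 := 1  bus=[BusRdX,Flush]  L1: P0=I P1=M  mem[L1]=14
4. P1: load  L0  bus=[BusRd]  L0: P0=I P1=S  mem[L0]=0
5. P0: load  L1  bus=[BusRd,Flush]  L1: P0=S P1=S  mem[L1]=1
6. P1: load  L1  bus=[-]  L1: P0=S P1=S  mem[L1]=1
7. P1: load  L1  bus=[-]  L1: P0=S P1=S  mem[L1]=1
8. P1: store L1 := 27  bus=[BusRdX]  L1: P0=I P1=M  mem[L1]=1
9. P0: store L0 := 91  bus=[BusRdX]  L0: P0=M P1=I  mem[L0]=0
10. P1: load  L1  bus=[-]  L1: P0=I P1=M  mem[L1]=1
11. P1: store L1 := 2  bus=[-]  L1: P0=I P1=M  mem[L1]=1
12. P0: store L1 := 41  bus=[BusRdX,Flush]  L1: P0=M P1=I  mem[L1]=2
13. P1: store L1 := 5  bus=[BusRdX,Flush]  L1: P0=I P1=M  mem[L1]=41
14. P1: store L1 := 92  bus=[-]  L1: P0=I P1=M  mem[L1]=41
15. P1: load  L1  bus=[-]  L1: P0=I P1=M  mem[L1]=41
16. P1: store L0 := 62  bus=[BusRdX,Flush]  L0: P0=I P1=M  mem[L0]=91
17. P0: store L1 := 33  bus=[BusRdX,Flush]  L1: P0=M P1=I  mem[L1]=92
18. P0: load  L1  bus=[-]  L1: P0=M P1=I  mem[L1]=92
19. P0: load  L1  bus=[-]  L1: P0=M P1=I  mem[L1]=92
20. P1: store L1 := 3  bus=[BusRdX,Flush]  L1: P0=I P1=M  mem[L1]=33
21. P1: load  L1  bus=[-]  L1: P0=I P1=M  mem[L1]=33
22. P0: load  L1  bus=[BusRd,Flush]  L1: P0=S P1=S  mem[L1]=3
23. P1: store L1 := 25  bus=[BusRdX]  L1: P0=I P1=M  mem[L1]=3
24. P0: load  L1  bus=[BusRd,Flush]  L1: P0=S P1=S  mem[L1]=25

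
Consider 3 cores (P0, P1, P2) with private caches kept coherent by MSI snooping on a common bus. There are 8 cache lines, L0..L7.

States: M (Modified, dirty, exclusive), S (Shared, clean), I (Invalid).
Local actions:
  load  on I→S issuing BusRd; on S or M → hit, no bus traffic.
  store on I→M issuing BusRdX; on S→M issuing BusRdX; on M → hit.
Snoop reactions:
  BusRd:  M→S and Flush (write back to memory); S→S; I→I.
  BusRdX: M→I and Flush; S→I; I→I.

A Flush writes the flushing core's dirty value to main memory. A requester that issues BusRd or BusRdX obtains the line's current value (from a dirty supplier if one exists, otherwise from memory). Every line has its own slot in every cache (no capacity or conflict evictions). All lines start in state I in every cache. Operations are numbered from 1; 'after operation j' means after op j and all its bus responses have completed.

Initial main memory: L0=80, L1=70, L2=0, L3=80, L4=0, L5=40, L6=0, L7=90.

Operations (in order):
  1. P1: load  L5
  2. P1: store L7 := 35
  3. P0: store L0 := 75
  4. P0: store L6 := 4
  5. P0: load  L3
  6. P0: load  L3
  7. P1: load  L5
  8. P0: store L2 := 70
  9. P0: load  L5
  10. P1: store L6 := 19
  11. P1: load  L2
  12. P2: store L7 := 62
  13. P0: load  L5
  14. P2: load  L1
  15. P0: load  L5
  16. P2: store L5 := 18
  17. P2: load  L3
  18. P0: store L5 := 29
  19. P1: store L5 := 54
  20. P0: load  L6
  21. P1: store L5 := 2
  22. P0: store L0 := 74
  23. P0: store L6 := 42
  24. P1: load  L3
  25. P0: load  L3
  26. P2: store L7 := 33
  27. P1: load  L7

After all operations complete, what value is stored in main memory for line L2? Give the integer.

memory[L2] = 70

step 1: P1: load  L5  ⟶  ISI  (L5)  txn=BusRd  M[L5]=40
step 2: P1: store L7 := 35  ⟶  IMI  (L7)  txn=BusRdX  M[L7]=90
step 3: P0: store L0 := 75  ⟶  MII  (L0)  txn=BusRdX  M[L0]=80
step 4: P0: store L6 := 4  ⟶  MII  (L6)  txn=BusRdX  M[L6]=0
step 5: P0: load  L3  ⟶  SII  (L3)  txn=BusRd  M[L3]=80
step 6: P0: load  L3  ⟶  SII  (L3)  txn=∅  M[L3]=80
step 7: P1: load  L5  ⟶  ISI  (L5)  txn=∅  M[L5]=40
step 8: P0: store L2 := 70  ⟶  MII  (L2)  txn=BusRdX  M[L2]=0
step 9: P0: load  L5  ⟶  SSI  (L5)  txn=BusRd  M[L5]=40
step 10: P1: store L6 := 19  ⟶  IMI  (L6)  txn=BusRdX+Flush  M[L6]=4
step 11: P1: load  L2  ⟶  SSI  (L2)  txn=BusRd+Flush  M[L2]=70
step 12: P2: store L7 := 62  ⟶  IIM  (L7)  txn=BusRdX+Flush  M[L7]=35
step 13: P0: load  L5  ⟶  SSI  (L5)  txn=∅  M[L5]=40
step 14: P2: load  L1  ⟶  IIS  (L1)  txn=BusRd  M[L1]=70
step 15: P0: load  L5  ⟶  SSI  (L5)  txn=∅  M[L5]=40
step 16: P2: store L5 := 18  ⟶  IIM  (L5)  txn=BusRdX  M[L5]=40
step 17: P2: load  L3  ⟶  SIS  (L3)  txn=BusRd  M[L3]=80
step 18: P0: store L5 := 29  ⟶  MII  (L5)  txn=BusRdX+Flush  M[L5]=18
step 19: P1: store L5 := 54  ⟶  IMI  (L5)  txn=BusRdX+Flush  M[L5]=29
step 20: P0: load  L6  ⟶  SSI  (L6)  txn=BusRd+Flush  M[L6]=19
step 21: P1: store L5 := 2  ⟶  IMI  (L5)  txn=∅  M[L5]=29
step 22: P0: store L0 := 74  ⟶  MII  (L0)  txn=∅  M[L0]=80
step 23: P0: store L6 := 42  ⟶  MII  (L6)  txn=BusRdX  M[L6]=19
step 24: P1: load  L3  ⟶  SSS  (L3)  txn=BusRd  M[L3]=80
step 25: P0: load  L3  ⟶  SSS  (L3)  txn=∅  M[L3]=80
step 26: P2: store L7 := 33  ⟶  IIM  (L7)  txn=∅  M[L7]=35
step 27: P1: load  L7  ⟶  ISS  (L7)  txn=BusRd+Flush  M[L7]=33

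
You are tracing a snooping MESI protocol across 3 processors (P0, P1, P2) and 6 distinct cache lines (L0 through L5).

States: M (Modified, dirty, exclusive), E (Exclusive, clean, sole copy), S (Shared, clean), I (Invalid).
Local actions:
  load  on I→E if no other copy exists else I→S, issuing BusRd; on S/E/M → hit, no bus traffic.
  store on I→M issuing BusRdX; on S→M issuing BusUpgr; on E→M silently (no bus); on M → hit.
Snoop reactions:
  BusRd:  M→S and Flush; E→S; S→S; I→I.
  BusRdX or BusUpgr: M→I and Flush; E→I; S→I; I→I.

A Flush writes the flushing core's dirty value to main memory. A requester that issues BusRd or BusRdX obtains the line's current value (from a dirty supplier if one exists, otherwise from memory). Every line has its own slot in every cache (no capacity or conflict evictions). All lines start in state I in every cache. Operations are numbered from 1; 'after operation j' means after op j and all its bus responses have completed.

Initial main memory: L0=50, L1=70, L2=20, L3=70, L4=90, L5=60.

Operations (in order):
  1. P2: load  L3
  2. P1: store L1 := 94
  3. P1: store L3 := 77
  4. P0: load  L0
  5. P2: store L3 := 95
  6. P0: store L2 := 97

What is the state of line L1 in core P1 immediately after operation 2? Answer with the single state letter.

state = M

  op1 P2: load  L3 → I/I/E on L3; bus BusRd; mem=70
  op2 P1: store L1 := 94 → I/M/I on L1; bus BusRdX; mem=70
  op3 P1: store L3 := 77 → I/M/I on L3; bus BusRdX; mem=70
  op4 P0: load  L0 → E/I/I on L0; bus BusRd; mem=50
  op5 P2: store L3 := 95 → I/I/M on L3; bus BusRdX Flush; mem=77
  op6 P0: store L2 := 97 → M/I/I on L2; bus BusRdX; mem=20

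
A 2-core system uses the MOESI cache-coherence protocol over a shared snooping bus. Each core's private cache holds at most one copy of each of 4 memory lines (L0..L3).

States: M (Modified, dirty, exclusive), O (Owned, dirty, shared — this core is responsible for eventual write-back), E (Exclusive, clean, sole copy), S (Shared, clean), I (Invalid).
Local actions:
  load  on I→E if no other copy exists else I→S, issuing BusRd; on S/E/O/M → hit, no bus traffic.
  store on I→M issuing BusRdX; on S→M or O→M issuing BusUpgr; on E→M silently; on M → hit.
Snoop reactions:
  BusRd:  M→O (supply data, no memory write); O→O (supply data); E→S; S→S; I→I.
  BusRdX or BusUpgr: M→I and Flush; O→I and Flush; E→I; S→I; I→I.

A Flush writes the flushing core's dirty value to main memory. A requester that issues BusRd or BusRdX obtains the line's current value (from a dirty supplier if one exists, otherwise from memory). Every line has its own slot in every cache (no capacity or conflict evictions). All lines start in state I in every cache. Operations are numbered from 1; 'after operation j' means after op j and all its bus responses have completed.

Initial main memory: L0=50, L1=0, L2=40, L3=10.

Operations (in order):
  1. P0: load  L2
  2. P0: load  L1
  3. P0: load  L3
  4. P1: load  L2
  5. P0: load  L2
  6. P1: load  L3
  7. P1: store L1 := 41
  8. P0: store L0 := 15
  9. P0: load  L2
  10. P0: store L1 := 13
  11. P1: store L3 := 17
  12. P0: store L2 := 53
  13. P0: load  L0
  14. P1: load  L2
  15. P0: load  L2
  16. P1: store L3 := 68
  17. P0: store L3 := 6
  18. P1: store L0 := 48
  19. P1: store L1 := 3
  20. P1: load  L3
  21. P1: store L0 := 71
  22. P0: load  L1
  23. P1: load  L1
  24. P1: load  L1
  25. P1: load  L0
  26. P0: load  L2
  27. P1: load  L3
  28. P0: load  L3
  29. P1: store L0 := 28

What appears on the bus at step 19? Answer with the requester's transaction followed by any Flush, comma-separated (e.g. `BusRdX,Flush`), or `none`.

bus = BusRdX,Flush

1. P0: load  L2  bus=[BusRd]  L2: P0=E P1=I  mem[L2]=40
2. P0: load  L1  bus=[BusRd]  L1: P0=E P1=I  mem[L1]=0
3. P0: load  L3  bus=[BusRd]  L3: P0=E P1=I  mem[L3]=10
4. P1: load  L2  bus=[BusRd]  L2: P0=S P1=S  mem[L2]=40
5. P0: load  L2  bus=[-]  L2: P0=S P1=S  mem[L2]=40
6. P1: load  L3  bus=[BusRd]  L3: P0=S P1=S  mem[L3]=10
7. P1: store L1 := 41  bus=[BusRdX]  L1: P0=I P1=M  mem[L1]=0
8. P0: store L0 := 15  bus=[BusRdX]  L0: P0=M P1=I  mem[L0]=50
9. P0: load  L2  bus=[-]  L2: P0=S P1=S  mem[L2]=40
10. P0: store L1 := 13  bus=[BusRdX,Flush]  L1: P0=M P1=I  mem[L1]=41
11. P1: store L3 := 17  bus=[BusUpgr]  L3: P0=I P1=M  mem[L3]=10
12. P0: store L2 := 53  bus=[BusUpgr]  L2: P0=M P1=I  mem[L2]=40
13. P0: load  L0  bus=[-]  L0: P0=M P1=I  mem[L0]=50
14. P1: load  L2  bus=[BusRd]  L2: P0=O P1=S  mem[L2]=40
15. P0: load  L2  bus=[-]  L2: P0=O P1=S  mem[L2]=40
16. P1: store L3 := 68  bus=[-]  L3: P0=I P1=M  mem[L3]=10
17. P0: store L3 := 6  bus=[BusRdX,Flush]  L3: P0=M P1=I  mem[L3]=68
18. P1: store L0 := 48  bus=[BusRdX,Flush]  L0: P0=I P1=M  mem[L0]=15
19. P1: store L1 := 3  bus=[BusRdX,Flush]  L1: P0=I P1=M  mem[L1]=13
20. P1: load  L3  bus=[BusRd]  L3: P0=O P1=S  mem[L3]=68
21. P1: store L0 := 71  bus=[-]  L0: P0=I P1=M  mem[L0]=15
22. P0: load  L1  bus=[BusRd]  L1: P0=S P1=O  mem[L1]=13
23. P1: load  L1  bus=[-]  L1: P0=S P1=O  mem[L1]=13
24. P1: load  L1  bus=[-]  L1: P0=S P1=O  mem[L1]=13
25. P1: load  L0  bus=[-]  L0: P0=I P1=M  mem[L0]=15
26. P0: load  L2  bus=[-]  L2: P0=O P1=S  mem[L2]=40
27. P1: load  L3  bus=[-]  L3: P0=O P1=S  mem[L3]=68
28. P0: load  L3  bus=[-]  L3: P0=O P1=S  mem[L3]=68
29. P1: store L0 := 28  bus=[-]  L0: P0=I P1=M  mem[L0]=15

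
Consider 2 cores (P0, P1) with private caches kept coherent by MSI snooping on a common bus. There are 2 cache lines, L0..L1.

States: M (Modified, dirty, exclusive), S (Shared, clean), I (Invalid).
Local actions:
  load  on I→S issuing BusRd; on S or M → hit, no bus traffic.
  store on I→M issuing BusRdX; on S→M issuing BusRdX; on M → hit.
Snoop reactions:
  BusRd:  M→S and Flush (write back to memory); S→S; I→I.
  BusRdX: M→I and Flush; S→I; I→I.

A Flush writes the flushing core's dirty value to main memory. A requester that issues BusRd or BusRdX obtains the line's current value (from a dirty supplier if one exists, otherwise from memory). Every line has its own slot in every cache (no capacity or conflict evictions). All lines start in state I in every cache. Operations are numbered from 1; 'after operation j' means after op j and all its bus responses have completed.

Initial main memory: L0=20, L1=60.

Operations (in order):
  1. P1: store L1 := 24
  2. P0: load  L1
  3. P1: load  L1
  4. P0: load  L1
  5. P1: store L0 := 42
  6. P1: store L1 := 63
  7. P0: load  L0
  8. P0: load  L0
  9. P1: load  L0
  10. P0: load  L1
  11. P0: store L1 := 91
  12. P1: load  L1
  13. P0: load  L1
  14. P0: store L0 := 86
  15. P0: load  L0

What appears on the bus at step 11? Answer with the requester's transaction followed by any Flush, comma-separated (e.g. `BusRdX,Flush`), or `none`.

bus = BusRdX

step 1: P1: store L1 := 24  ⟶  IM  (L1)  txn=BusRdX  M[L1]=60
step 2: P0: load  L1  ⟶  SS  (L1)  txn=BusRd+Flush  M[L1]=24
step 3: P1: load  L1  ⟶  SS  (L1)  txn=∅  M[L1]=24
step 4: P0: load  L1  ⟶  SS  (L1)  txn=∅  M[L1]=24
step 5: P1: store L0 := 42  ⟶  IM  (L0)  txn=BusRdX  M[L0]=20
step 6: P1: store L1 := 63  ⟶  IM  (L1)  txn=BusRdX  M[L1]=24
step 7: P0: load  L0  ⟶  SS  (L0)  txn=BusRd+Flush  M[L0]=42
step 8: P0: load  L0  ⟶  SS  (L0)  txn=∅  M[L0]=42
step 9: P1: load  L0  ⟶  SS  (L0)  txn=∅  M[L0]=42
step 10: P0: load  L1  ⟶  SS  (L1)  txn=BusRd+Flush  M[L1]=63
step 11: P0: store L1 := 91  ⟶  MI  (L1)  txn=BusRdX  M[L1]=63
step 12: P1: load  L1  ⟶  SS  (L1)  txn=BusRd+Flush  M[L1]=91
step 13: P0: load  L1  ⟶  SS  (L1)  txn=∅  M[L1]=91
step 14: P0: store L0 := 86  ⟶  MI  (L0)  txn=BusRdX  M[L0]=42
step 15: P0: load  L0  ⟶  MI  (L0)  txn=∅  M[L0]=42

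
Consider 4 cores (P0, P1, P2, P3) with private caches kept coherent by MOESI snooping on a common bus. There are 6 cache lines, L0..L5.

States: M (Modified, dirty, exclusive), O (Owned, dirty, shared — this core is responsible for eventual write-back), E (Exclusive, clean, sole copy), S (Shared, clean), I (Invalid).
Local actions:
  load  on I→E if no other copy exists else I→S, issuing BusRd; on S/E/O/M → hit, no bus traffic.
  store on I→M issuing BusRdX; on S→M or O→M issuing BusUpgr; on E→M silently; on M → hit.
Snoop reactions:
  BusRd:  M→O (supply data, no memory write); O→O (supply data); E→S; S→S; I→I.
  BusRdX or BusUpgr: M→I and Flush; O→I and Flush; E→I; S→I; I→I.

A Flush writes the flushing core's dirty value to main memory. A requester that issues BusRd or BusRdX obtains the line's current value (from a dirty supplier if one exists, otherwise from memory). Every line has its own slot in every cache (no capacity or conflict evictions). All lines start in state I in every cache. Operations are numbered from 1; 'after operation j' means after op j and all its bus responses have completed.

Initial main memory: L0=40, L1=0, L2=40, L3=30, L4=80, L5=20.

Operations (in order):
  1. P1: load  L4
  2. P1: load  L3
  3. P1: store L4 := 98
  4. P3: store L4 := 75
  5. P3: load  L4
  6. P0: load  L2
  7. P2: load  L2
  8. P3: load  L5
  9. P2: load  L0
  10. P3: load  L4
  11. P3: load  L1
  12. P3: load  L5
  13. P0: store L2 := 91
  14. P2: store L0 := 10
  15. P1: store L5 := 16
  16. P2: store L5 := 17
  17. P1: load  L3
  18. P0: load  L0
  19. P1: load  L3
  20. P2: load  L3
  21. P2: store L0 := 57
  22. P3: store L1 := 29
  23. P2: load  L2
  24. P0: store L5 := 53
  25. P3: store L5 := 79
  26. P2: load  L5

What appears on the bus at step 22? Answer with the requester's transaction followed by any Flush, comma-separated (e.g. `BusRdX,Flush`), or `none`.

step 1: P1: load  L4  ⟶  IEII  (L4)  txn=BusRd  M[L4]=80
step 2: P1: load  L3  ⟶  IEII  (L3)  txn=BusRd  M[L3]=30
step 3: P1: store L4 := 98  ⟶  IMII  (L4)  txn=∅  M[L4]=80
step 4: P3: store L4 := 75  ⟶  IIIM  (L4)  txn=BusRdX+Flush  M[L4]=98
step 5: P3: load  L4  ⟶  IIIM  (L4)  txn=∅  M[L4]=98
step 6: P0: load  L2  ⟶  EIII  (L2)  txn=BusRd  M[L2]=40
step 7: P2: load  L2  ⟶  SISI  (L2)  txn=BusRd  M[L2]=40
step 8: P3: load  L5  ⟶  IIIE  (L5)  txn=BusRd  M[L5]=20
step 9: P2: load  L0  ⟶  IIEI  (L0)  txn=BusRd  M[L0]=40
step 10: P3: load  L4  ⟶  IIIM  (L4)  txn=∅  M[L4]=98
step 11: P3: load  L1  ⟶  IIIE  (L1)  txn=BusRd  M[L1]=0
step 12: P3: load  L5  ⟶  IIIE  (L5)  txn=∅  M[L5]=20
step 13: P0: store L2 := 91  ⟶  MIII  (L2)  txn=BusUpgr  M[L2]=40
step 14: P2: store L0 := 10  ⟶  IIMI  (L0)  txn=∅  M[L0]=40
step 15: P1: store L5 := 16  ⟶  IMII  (L5)  txn=BusRdX  M[L5]=20
step 16: P2: store L5 := 17  ⟶  IIMI  (L5)  txn=BusRdX+Flush  M[L5]=16
step 17: P1: load  L3  ⟶  IEII  (L3)  txn=∅  M[L3]=30
step 18: P0: load  L0  ⟶  SIOI  (L0)  txn=BusRd  M[L0]=40
step 19: P1: load  L3  ⟶  IEII  (L3)  txn=∅  M[L3]=30
step 20: P2: load  L3  ⟶  ISSI  (L3)  txn=BusRd  M[L3]=30
step 21: P2: store L0 := 57  ⟶  IIMI  (L0)  txn=BusUpgr  M[L0]=40
step 22: P3: store L1 := 29  ⟶  IIIM  (L1)  txn=∅  M[L1]=0
step 23: P2: load  L2  ⟶  OISI  (L2)  txn=BusRd  M[L2]=40
step 24: P0: store L5 := 53  ⟶  MIII  (L5)  txn=BusRdX+Flush  M[L5]=17
step 25: P3: store L5 := 79  ⟶  IIIM  (L5)  txn=BusRdX+Flush  M[L5]=53
step 26: P2: load  L5  ⟶  IISO  (L5)  txn=BusRd  M[L5]=53

bus = none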